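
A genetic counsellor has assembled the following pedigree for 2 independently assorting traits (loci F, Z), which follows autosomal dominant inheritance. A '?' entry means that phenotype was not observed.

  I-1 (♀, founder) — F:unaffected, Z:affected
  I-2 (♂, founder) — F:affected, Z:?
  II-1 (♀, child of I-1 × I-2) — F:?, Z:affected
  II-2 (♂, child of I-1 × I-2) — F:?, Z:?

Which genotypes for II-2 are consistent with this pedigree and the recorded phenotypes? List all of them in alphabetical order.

F/I-1 un ·: ff
F/I-2 aff ·: Ff|FF
F/II-1 ? I-1×I-2: ff|Ff
F/II-2 ? I-1×I-2: ff|Ff
⇒ F over [I-1,I-2,II-1,II-2]: 5 consistent
Z/I-1 aff ·: Zz|ZZ
Z/I-2 ? ·: zz|Zz|ZZ
Z/II-1 aff I-1×I-2: Zz|ZZ
Z/II-2 ? I-1×I-2: zz|Zz|ZZ
⇒ Z over [I-1,I-2,II-1,II-2]: 18 consistent

II-2 ∈ {Ff ZZ, Ff Zz, Ff zz, ff ZZ, ff Zz, ff zz}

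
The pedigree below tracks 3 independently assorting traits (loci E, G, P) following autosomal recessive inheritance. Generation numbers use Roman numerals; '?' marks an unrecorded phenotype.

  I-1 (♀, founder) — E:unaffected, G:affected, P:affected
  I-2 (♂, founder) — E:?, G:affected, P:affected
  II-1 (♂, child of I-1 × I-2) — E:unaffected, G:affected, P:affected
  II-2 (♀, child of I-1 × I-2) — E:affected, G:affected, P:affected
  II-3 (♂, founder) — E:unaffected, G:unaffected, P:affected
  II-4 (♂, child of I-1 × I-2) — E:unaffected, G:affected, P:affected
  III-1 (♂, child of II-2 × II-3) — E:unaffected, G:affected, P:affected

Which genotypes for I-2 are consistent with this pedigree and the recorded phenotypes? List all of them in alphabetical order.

I-2 ∈ {Ee gg pp, ee gg pp}

E/I-1 un ·: Ee
E/I-2 ? ·: Ee|ee
E/II-1 un I-1×I-2: EE|Ee
E/II-2 aff I-1×I-2: ee
E/II-3 un ·: EE|Ee
E/II-4 un I-1×I-2: EE|Ee
E/III-1 un II-2×II-3: Ee
⇒ E over [I-1,I-2,II-1,II-2,II-3,II-4,III-1]: 10 consistent
G/I-1 aff ·: gg
G/I-2 aff ·: gg
G/II-1 aff I-1×I-2: gg
G/II-2 aff I-1×I-2: gg
G/II-3 un ·: Gg
G/II-4 aff I-1×I-2: gg
G/III-1 aff II-2×II-3: gg
⇒ G over [I-1,I-2,II-1,II-2,II-3,II-4,III-1]: 1 consistent
P/I-1 aff ·: pp
P/I-2 aff ·: pp
P/II-1 aff I-1×I-2: pp
P/II-2 aff I-1×I-2: pp
P/II-3 aff ·: pp
P/II-4 aff I-1×I-2: pp
P/III-1 aff II-2×II-3: pp
⇒ P over [I-1,I-2,II-1,II-2,II-3,II-4,III-1]: 1 consistent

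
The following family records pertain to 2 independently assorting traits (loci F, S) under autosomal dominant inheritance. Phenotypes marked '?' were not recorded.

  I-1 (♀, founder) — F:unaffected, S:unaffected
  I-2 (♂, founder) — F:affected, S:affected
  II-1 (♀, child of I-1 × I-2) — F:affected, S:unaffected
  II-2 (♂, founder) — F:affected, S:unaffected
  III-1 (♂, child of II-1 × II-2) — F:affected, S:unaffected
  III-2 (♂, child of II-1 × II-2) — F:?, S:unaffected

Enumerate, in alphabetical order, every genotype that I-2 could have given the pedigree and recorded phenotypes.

I-2 ∈ {FF Ss, Ff Ss}

F/I-1 un ·: ff
F/I-2 aff ·: Ff|FF
F/II-1 aff I-1×I-2: Ff
F/II-2 aff ·: Ff|FF
F/III-1 aff II-1×II-2: Ff|FF
F/III-2 ? II-1×II-2: ff|Ff|FF
⇒ F over [I-1,I-2,II-1,II-2,III-1,III-2]: 20 consistent
S/I-1 un ·: ss
S/I-2 aff ·: Ss
S/II-1 un I-1×I-2: ss
S/II-2 un ·: ss
S/III-1 un II-1×II-2: ss
S/III-2 un II-1×II-2: ss
⇒ S over [I-1,I-2,II-1,II-2,III-1,III-2]: 1 consistent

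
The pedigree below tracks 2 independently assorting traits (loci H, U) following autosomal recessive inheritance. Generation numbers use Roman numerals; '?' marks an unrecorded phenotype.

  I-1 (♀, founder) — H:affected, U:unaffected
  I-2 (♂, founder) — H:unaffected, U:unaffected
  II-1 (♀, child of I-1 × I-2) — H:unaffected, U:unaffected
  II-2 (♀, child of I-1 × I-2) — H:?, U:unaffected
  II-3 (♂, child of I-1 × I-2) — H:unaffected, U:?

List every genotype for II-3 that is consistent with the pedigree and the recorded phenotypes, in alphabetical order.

II-3 ∈ {Hh UU, Hh Uu, Hh uu}

H/I-1 aff ·: hh
H/I-2 un ·: HH|Hh
H/II-1 un I-1×I-2: Hh
H/II-2 ? I-1×I-2: Hh|hh
H/II-3 un I-1×I-2: Hh
⇒ H over [I-1,I-2,II-1,II-2,II-3]: 3 consistent
U/I-1 un ·: UU|Uu
U/I-2 un ·: UU|Uu
U/II-1 un I-1×I-2: UU|Uu
U/II-2 un I-1×I-2: UU|Uu
U/II-3 ? I-1×I-2: UU|Uu|uu
⇒ U over [I-1,I-2,II-1,II-2,II-3]: 29 consistent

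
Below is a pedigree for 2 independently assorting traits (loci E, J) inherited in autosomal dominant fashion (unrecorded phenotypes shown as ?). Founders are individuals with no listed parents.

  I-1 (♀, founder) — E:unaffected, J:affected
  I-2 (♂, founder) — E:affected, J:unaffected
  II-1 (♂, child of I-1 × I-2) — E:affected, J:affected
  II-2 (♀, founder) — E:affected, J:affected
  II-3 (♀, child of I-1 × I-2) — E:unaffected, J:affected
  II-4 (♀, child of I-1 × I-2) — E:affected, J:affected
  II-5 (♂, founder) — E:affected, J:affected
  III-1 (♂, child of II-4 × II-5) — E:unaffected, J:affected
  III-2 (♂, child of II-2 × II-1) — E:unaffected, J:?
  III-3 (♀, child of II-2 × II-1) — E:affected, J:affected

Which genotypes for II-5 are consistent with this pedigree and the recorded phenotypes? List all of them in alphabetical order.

II-5 ∈ {Ee JJ, Ee Jj}

E/I-1 un ·: ee
E/I-2 aff ·: Ee
E/II-1 aff I-1×I-2: Ee
E/II-2 aff ·: Ee
E/II-3 un I-1×I-2: ee
E/II-4 aff I-1×I-2: Ee
E/II-5 aff ·: Ee
E/III-1 un II-4×II-5: ee
E/III-2 un II-2×II-1: ee
E/III-3 aff II-2×II-1: Ee|EE
⇒ E over [I-1,I-2,II-1,II-2,II-3,II-4,II-5,III-1,III-2,III-3]: 2 consistent
J/I-1 aff ·: Jj|JJ
J/I-2 un ·: jj
J/II-1 aff I-1×I-2: Jj
J/II-2 aff ·: Jj|JJ
J/II-3 aff I-1×I-2: Jj
J/II-4 aff I-1×I-2: Jj
J/II-5 aff ·: Jj|JJ
J/III-1 aff II-4×II-5: Jj|JJ
J/III-2 ? II-2×II-1: jj|Jj|JJ
J/III-3 aff II-2×II-1: Jj|JJ
⇒ J over [I-1,I-2,II-1,II-2,II-3,II-4,II-5,III-1,III-2,III-3]: 80 consistent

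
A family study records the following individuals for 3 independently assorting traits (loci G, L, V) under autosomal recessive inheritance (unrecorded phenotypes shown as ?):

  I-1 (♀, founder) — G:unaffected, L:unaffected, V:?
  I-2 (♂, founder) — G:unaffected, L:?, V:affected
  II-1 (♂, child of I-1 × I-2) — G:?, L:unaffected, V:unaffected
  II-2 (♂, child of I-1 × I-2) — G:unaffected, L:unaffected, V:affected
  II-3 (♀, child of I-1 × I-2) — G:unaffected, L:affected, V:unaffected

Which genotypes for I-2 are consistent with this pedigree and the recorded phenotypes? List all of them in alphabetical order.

I-2 ∈ {GG Ll vv, GG ll vv, Gg Ll vv, Gg ll vv}

G/I-1 un ·: GG|Gg
G/I-2 un ·: GG|Gg
G/II-1 ? I-1×I-2: GG|Gg|gg
G/II-2 un I-1×I-2: GG|Gg
G/II-3 un I-1×I-2: GG|Gg
⇒ G over [I-1,I-2,II-1,II-2,II-3]: 29 consistent
L/I-1 un ·: Ll
L/I-2 ? ·: Ll|ll
L/II-1 un I-1×I-2: LL|Ll
L/II-2 un I-1×I-2: LL|Ll
L/II-3 aff I-1×I-2: ll
⇒ L over [I-1,I-2,II-1,II-2,II-3]: 5 consistent
V/I-1 ? ·: Vv
V/I-2 aff ·: vv
V/II-1 un I-1×I-2: Vv
V/II-2 aff I-1×I-2: vv
V/II-3 un I-1×I-2: Vv
⇒ V over [I-1,I-2,II-1,II-2,II-3]: 1 consistent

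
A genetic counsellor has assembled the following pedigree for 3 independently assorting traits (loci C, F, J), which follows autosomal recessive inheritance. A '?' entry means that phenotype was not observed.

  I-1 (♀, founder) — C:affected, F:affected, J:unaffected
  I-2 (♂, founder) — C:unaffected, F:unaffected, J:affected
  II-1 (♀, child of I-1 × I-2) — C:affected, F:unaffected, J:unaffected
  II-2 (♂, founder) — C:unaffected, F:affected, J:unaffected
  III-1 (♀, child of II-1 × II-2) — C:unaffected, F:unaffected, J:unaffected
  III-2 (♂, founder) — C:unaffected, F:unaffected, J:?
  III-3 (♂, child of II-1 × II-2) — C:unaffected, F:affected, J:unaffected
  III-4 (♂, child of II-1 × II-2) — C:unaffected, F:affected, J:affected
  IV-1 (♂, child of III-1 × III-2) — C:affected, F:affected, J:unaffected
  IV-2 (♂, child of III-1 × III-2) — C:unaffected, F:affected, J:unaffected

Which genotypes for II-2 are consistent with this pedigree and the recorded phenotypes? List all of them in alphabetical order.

C/I-1 aff ·: cc
C/I-2 un ·: Cc
C/II-1 aff I-1×I-2: cc
C/II-2 un ·: CC|Cc
C/III-1 un II-1×II-2: Cc
C/III-2 un ·: Cc
C/III-3 un II-1×II-2: Cc
C/III-4 un II-1×II-2: Cc
C/IV-1 aff III-1×III-2: cc
C/IV-2 un III-1×III-2: CC|Cc
⇒ C over [I-1,I-2,II-1,II-2,III-1,III-2,III-3,III-4,IV-1,IV-2]: 4 consistent
F/I-1 aff ·: ff
F/I-2 un ·: FF|Ff
F/II-1 un I-1×I-2: Ff
F/II-2 aff ·: ff
F/III-1 un II-1×II-2: Ff
F/III-2 un ·: Ff
F/III-3 aff II-1×II-2: ff
F/III-4 aff II-1×II-2: ff
F/IV-1 aff III-1×III-2: ff
F/IV-2 aff III-1×III-2: ff
⇒ F over [I-1,I-2,II-1,II-2,III-1,III-2,III-3,III-4,IV-1,IV-2]: 2 consistent
J/I-1 un ·: JJ|Jj
J/I-2 aff ·: jj
J/II-1 un I-1×I-2: Jj
J/II-2 un ·: Jj
J/III-1 un II-1×II-2: JJ|Jj
J/III-2 ? ·: JJ|Jj|jj
J/III-3 un II-1×II-2: JJ|Jj
J/III-4 aff II-1×II-2: jj
J/IV-1 un III-1×III-2: JJ|Jj
J/IV-2 un III-1×III-2: JJ|Jj
⇒ J over [I-1,I-2,II-1,II-2,III-1,III-2,III-3,III-4,IV-1,IV-2]: 60 consistent

II-2 ∈ {CC ff Jj, Cc ff Jj}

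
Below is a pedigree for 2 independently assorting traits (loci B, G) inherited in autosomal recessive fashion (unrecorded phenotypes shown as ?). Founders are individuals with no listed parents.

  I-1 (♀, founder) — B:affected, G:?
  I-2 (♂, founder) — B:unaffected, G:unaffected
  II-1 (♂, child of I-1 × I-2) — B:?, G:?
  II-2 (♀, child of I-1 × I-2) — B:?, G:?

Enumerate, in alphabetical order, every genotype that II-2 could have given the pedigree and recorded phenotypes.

B/I-1 aff ·: bb
B/I-2 un ·: BB|Bb
B/II-1 ? I-1×I-2: Bb|bb
B/II-2 ? I-1×I-2: Bb|bb
⇒ B over [I-1,I-2,II-1,II-2]: 5 consistent
G/I-1 ? ·: GG|Gg|gg
G/I-2 un ·: GG|Gg
G/II-1 ? I-1×I-2: GG|Gg|gg
G/II-2 ? I-1×I-2: GG|Gg|gg
⇒ G over [I-1,I-2,II-1,II-2]: 23 consistent

II-2 ∈ {Bb GG, Bb Gg, Bb gg, bb GG, bb Gg, bb gg}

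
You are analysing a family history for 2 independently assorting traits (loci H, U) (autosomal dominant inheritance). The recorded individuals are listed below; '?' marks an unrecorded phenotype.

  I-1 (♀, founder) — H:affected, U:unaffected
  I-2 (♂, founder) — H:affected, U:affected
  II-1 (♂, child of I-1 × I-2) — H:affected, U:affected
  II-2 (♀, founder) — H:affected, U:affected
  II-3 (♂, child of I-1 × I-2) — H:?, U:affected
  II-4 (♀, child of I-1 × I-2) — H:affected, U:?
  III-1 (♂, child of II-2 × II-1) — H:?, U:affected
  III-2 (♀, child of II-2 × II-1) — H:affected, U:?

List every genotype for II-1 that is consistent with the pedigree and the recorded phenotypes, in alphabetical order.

II-1 ∈ {HH Uu, Hh Uu}

H/I-1 aff ·: Hh|HH
H/I-2 aff ·: Hh|HH
H/II-1 aff I-1×I-2: Hh|HH
H/II-2 aff ·: Hh|HH
H/II-3 ? I-1×I-2: hh|Hh|HH
H/II-4 aff I-1×I-2: Hh|HH
H/III-1 ? II-2×II-1: hh|Hh|HH
H/III-2 aff II-2×II-1: Hh|HH
⇒ H over [I-1,I-2,II-1,II-2,II-3,II-4,III-1,III-2]: 215 consistent
U/I-1 un ·: uu
U/I-2 aff ·: Uu|UU
U/II-1 aff I-1×I-2: Uu
U/II-2 aff ·: Uu|UU
U/II-3 aff I-1×I-2: Uu
U/II-4 ? I-1×I-2: uu|Uu
U/III-1 aff II-2×II-1: Uu|UU
U/III-2 ? II-2×II-1: uu|Uu|UU
⇒ U over [I-1,I-2,II-1,II-2,II-3,II-4,III-1,III-2]: 30 consistent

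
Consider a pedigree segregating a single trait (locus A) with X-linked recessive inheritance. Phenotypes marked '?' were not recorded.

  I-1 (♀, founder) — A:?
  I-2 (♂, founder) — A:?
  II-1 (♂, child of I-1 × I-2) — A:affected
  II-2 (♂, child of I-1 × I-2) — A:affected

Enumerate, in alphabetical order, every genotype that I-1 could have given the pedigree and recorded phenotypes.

I-1 ∈ {X^AX^a, X^aX^a}

A/I-1 ? ·: X^AX^a|X^aX^a
A/I-2 ? ·: X^AY|X^aY
A/II-1 aff I-1×I-2: X^aY
A/II-2 aff I-1×I-2: X^aY
⇒ A over [I-1,I-2,II-1,II-2]: 4 consistent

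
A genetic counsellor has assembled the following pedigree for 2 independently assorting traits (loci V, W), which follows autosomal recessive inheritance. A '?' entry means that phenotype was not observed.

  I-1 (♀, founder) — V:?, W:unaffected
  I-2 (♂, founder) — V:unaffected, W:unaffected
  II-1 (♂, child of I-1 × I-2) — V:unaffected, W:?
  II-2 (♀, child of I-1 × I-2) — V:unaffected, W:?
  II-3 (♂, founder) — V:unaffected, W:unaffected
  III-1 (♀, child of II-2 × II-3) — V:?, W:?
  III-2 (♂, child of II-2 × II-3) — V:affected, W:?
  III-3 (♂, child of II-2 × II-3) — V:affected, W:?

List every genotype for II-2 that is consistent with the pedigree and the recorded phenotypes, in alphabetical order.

II-2 ∈ {Vv WW, Vv Ww, Vv ww}

V/I-1 ? ·: VV|Vv|vv
V/I-2 un ·: VV|Vv
V/II-1 un I-1×I-2: VV|Vv
V/II-2 un I-1×I-2: Vv
V/II-3 un ·: Vv
V/III-1 ? II-2×II-3: VV|Vv|vv
V/III-2 aff II-2×II-3: vv
V/III-3 aff II-2×II-3: vv
⇒ V over [I-1,I-2,II-1,II-2,II-3,III-1,III-2,III-3]: 24 consistent
W/I-1 un ·: WW|Ww
W/I-2 un ·: WW|Ww
W/II-1 ? I-1×I-2: WW|Ww|ww
W/II-2 ? I-1×I-2: WW|Ww|ww
W/II-3 un ·: WW|Ww
W/III-1 ? II-2×II-3: WW|Ww|ww
W/III-2 ? II-2×II-3: WW|Ww|ww
W/III-3 ? II-2×II-3: WW|Ww|ww
⇒ W over [I-1,I-2,II-1,II-2,II-3,III-1,III-2,III-3]: 344 consistent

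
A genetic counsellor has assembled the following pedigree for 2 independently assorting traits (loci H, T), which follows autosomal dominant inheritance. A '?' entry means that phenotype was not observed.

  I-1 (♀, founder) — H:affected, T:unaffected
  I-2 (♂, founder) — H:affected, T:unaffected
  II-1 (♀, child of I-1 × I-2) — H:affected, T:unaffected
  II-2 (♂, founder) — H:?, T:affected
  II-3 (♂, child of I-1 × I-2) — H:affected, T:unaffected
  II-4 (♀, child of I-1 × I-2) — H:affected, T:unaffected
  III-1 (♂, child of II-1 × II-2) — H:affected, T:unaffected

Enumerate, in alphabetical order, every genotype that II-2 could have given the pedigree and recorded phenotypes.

II-2 ∈ {HH Tt, Hh Tt, hh Tt}

H/I-1 aff ·: Hh|HH
H/I-2 aff ·: Hh|HH
H/II-1 aff I-1×I-2: Hh|HH
H/II-2 ? ·: hh|Hh|HH
H/II-3 aff I-1×I-2: Hh|HH
H/II-4 aff I-1×I-2: Hh|HH
H/III-1 aff II-1×II-2: Hh|HH
⇒ H over [I-1,I-2,II-1,II-2,II-3,II-4,III-1]: 112 consistent
T/I-1 un ·: tt
T/I-2 un ·: tt
T/II-1 un I-1×I-2: tt
T/II-2 aff ·: Tt
T/II-3 un I-1×I-2: tt
T/II-4 un I-1×I-2: tt
T/III-1 un II-1×II-2: tt
⇒ T over [I-1,I-2,II-1,II-2,II-3,II-4,III-1]: 1 consistent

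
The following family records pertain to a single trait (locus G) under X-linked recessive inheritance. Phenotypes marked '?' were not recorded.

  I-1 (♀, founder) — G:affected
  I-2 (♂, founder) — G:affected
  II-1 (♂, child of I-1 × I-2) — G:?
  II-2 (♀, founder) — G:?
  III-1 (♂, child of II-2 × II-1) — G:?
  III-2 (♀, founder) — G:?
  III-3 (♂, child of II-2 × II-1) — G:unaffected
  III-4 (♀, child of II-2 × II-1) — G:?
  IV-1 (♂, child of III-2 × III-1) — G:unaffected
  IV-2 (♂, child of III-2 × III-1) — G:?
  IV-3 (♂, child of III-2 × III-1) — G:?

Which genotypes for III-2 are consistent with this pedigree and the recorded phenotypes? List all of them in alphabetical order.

G/I-1 aff ·: X^gX^g
G/I-2 aff ·: X^gY
G/II-1 ? I-1×I-2: X^gY
G/II-2 ? ·: X^GX^G|X^GX^g
G/III-1 ? II-2×II-1: X^GY|X^gY
G/III-2 ? ·: X^GX^G|X^GX^g
G/III-3 un II-2×II-1: X^GY
G/III-4 ? II-2×II-1: X^GX^g|X^gX^g
G/IV-1 un III-2×III-1: X^GY
G/IV-2 ? III-2×III-1: X^GY|X^gY
G/IV-3 ? III-2×III-1: X^GY|X^gY
⇒ G over [I-1,I-2,II-1,II-2,III-1,III-2,III-3,III-4,IV-1,IV-2,IV-3]: 25 consistent

III-2 ∈ {X^GX^G, X^GX^g}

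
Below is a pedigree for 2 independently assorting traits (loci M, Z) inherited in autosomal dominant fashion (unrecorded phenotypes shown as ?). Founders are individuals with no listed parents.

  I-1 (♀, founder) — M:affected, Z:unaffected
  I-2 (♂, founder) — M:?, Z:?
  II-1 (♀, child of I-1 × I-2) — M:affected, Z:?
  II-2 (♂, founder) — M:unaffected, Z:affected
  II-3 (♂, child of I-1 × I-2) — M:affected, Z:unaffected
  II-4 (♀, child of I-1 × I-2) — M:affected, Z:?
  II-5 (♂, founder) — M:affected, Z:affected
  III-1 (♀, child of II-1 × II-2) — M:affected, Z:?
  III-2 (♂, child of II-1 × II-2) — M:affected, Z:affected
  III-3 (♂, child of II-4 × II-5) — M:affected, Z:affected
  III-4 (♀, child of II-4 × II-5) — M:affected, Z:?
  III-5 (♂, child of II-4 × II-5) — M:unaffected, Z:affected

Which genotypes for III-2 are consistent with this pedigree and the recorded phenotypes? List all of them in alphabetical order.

M/I-1 aff ·: Mm|MM
M/I-2 ? ·: mm|Mm|MM
M/II-1 aff I-1×I-2: Mm|MM
M/II-2 un ·: mm
M/II-3 aff I-1×I-2: Mm|MM
M/II-4 aff I-1×I-2: Mm
M/II-5 aff ·: Mm
M/III-1 aff II-1×II-2: Mm
M/III-2 aff II-1×II-2: Mm
M/III-3 aff II-4×II-5: Mm|MM
M/III-4 aff II-4×II-5: Mm|MM
M/III-5 un II-4×II-5: mm
⇒ M over [I-1,I-2,II-1,II-2,II-3,II-4,II-5,III-1,III-2,III-3,III-4,III-5]: 56 consistent
Z/I-1 un ·: zz
Z/I-2 ? ·: zz|Zz
Z/II-1 ? I-1×I-2: zz|Zz
Z/II-2 aff ·: Zz|ZZ
Z/II-3 un I-1×I-2: zz
Z/II-4 ? I-1×I-2: zz|Zz
Z/II-5 aff ·: Zz|ZZ
Z/III-1 ? II-1×II-2: zz|Zz|ZZ
Z/III-2 aff II-1×II-2: Zz|ZZ
Z/III-3 aff II-4×II-5: Zz|ZZ
Z/III-4 ? II-4×II-5: zz|Zz|ZZ
Z/III-5 aff II-4×II-5: Zz|ZZ
⇒ Z over [I-1,I-2,II-1,II-2,II-3,II-4,II-5,III-1,III-2,III-3,III-4,III-5]: 308 consistent

III-2 ∈ {Mm ZZ, Mm Zz}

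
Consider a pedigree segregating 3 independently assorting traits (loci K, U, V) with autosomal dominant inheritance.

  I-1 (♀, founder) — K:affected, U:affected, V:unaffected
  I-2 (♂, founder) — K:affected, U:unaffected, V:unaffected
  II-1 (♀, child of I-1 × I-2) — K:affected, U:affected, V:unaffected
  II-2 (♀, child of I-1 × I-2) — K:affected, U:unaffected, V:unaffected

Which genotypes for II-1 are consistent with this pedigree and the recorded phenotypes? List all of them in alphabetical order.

II-1 ∈ {KK Uu vv, Kk Uu vv}

K/I-1 aff ·: Kk|KK
K/I-2 aff ·: Kk|KK
K/II-1 aff I-1×I-2: Kk|KK
K/II-2 aff I-1×I-2: Kk|KK
⇒ K over [I-1,I-2,II-1,II-2]: 13 consistent
U/I-1 aff ·: Uu
U/I-2 un ·: uu
U/II-1 aff I-1×I-2: Uu
U/II-2 un I-1×I-2: uu
⇒ U over [I-1,I-2,II-1,II-2]: 1 consistent
V/I-1 un ·: vv
V/I-2 un ·: vv
V/II-1 un I-1×I-2: vv
V/II-2 un I-1×I-2: vv
⇒ V over [I-1,I-2,II-1,II-2]: 1 consistent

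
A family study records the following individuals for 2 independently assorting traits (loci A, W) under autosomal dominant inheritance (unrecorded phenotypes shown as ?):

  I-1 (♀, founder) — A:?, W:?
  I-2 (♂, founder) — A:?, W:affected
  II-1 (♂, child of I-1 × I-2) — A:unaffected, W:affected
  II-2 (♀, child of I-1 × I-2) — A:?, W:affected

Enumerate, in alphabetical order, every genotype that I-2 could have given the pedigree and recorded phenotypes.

I-2 ∈ {Aa WW, Aa Ww, aa WW, aa Ww}

A/I-1 ? ·: aa|Aa
A/I-2 ? ·: aa|Aa
A/II-1 un I-1×I-2: aa
A/II-2 ? I-1×I-2: aa|Aa|AA
⇒ A over [I-1,I-2,II-1,II-2]: 8 consistent
W/I-1 ? ·: ww|Ww|WW
W/I-2 aff ·: Ww|WW
W/II-1 aff I-1×I-2: Ww|WW
W/II-2 aff I-1×I-2: Ww|WW
⇒ W over [I-1,I-2,II-1,II-2]: 15 consistent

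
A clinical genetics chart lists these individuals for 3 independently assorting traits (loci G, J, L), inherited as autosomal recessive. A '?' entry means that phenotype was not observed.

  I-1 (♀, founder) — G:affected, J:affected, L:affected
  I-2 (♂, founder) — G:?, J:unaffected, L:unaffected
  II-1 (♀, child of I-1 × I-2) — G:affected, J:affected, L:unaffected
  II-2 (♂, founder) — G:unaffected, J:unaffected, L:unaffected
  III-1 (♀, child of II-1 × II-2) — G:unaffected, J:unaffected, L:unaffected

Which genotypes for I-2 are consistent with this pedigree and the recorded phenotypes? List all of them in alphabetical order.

G/I-1 aff ·: gg
G/I-2 ? ·: Gg|gg
G/II-1 aff I-1×I-2: gg
G/II-2 un ·: GG|Gg
G/III-1 un II-1×II-2: Gg
⇒ G over [I-1,I-2,II-1,II-2,III-1]: 4 consistent
J/I-1 aff ·: jj
J/I-2 un ·: Jj
J/II-1 aff I-1×I-2: jj
J/II-2 un ·: JJ|Jj
J/III-1 un II-1×II-2: Jj
⇒ J over [I-1,I-2,II-1,II-2,III-1]: 2 consistent
L/I-1 aff ·: ll
L/I-2 un ·: LL|Ll
L/II-1 un I-1×I-2: Ll
L/II-2 un ·: LL|Ll
L/III-1 un II-1×II-2: LL|Ll
⇒ L over [I-1,I-2,II-1,II-2,III-1]: 8 consistent

I-2 ∈ {Gg Jj LL, Gg Jj Ll, gg Jj LL, gg Jj Ll}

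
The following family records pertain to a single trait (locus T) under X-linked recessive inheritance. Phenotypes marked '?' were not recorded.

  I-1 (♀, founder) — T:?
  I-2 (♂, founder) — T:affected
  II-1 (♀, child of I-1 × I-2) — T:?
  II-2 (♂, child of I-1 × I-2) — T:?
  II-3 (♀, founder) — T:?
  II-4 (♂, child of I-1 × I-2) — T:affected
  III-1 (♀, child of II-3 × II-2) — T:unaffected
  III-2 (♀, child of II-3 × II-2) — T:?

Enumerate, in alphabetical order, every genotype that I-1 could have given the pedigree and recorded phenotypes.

T/I-1 ? ·: X^TX^t|X^tX^t
T/I-2 aff ·: X^tY
T/II-1 ? I-1×I-2: X^TX^t|X^tX^t
T/II-2 ? I-1×I-2: X^TY|X^tY
T/II-3 ? ·: X^TX^T|X^TX^t|X^tX^t
T/II-4 aff I-1×I-2: X^tY
T/III-1 un II-3×II-2: X^TX^T|X^TX^t
T/III-2 ? II-3×II-2: X^TX^T|X^TX^t|X^tX^t
⇒ T over [I-1,I-2,II-1,II-2,II-3,II-4,III-1,III-2]: 21 consistent

I-1 ∈ {X^TX^t, X^tX^t}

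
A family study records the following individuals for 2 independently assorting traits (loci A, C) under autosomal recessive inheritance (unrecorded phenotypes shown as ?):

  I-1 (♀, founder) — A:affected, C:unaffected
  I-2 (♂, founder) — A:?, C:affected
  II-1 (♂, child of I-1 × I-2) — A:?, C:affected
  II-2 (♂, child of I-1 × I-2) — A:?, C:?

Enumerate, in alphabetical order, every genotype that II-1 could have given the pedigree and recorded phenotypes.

A/I-1 aff ·: aa
A/I-2 ? ·: AA|Aa|aa
A/II-1 ? I-1×I-2: Aa|aa
A/II-2 ? I-1×I-2: Aa|aa
⇒ A over [I-1,I-2,II-1,II-2]: 6 consistent
C/I-1 un ·: Cc
C/I-2 aff ·: cc
C/II-1 aff I-1×I-2: cc
C/II-2 ? I-1×I-2: Cc|cc
⇒ C over [I-1,I-2,II-1,II-2]: 2 consistent

II-1 ∈ {Aa cc, aa cc}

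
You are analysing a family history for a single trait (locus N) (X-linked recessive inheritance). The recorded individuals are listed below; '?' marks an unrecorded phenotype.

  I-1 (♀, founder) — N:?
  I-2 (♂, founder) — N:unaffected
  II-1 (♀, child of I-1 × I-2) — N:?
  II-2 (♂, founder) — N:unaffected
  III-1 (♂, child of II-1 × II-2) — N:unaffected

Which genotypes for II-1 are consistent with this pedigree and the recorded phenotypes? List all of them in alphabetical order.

N/I-1 ? ·: X^NX^N|X^NX^n|X^nX^n
N/I-2 un ·: X^NY
N/II-1 ? I-1×I-2: X^NX^N|X^NX^n
N/II-2 un ·: X^NY
N/III-1 un II-1×II-2: X^NY
⇒ N over [I-1,I-2,II-1,II-2,III-1]: 4 consistent

II-1 ∈ {X^NX^N, X^NX^n}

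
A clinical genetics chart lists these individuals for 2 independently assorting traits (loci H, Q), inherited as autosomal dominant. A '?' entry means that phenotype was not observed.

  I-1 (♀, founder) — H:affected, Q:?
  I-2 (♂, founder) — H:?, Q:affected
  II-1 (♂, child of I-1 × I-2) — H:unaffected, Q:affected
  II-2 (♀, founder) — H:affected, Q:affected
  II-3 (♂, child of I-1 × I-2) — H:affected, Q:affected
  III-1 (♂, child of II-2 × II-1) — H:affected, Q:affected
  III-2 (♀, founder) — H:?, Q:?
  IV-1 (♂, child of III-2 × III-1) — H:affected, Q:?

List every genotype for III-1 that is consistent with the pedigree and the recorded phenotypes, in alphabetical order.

III-1 ∈ {Hh QQ, Hh Qq}

H/I-1 aff ·: Hh
H/I-2 ? ·: hh|Hh
H/II-1 un I-1×I-2: hh
H/II-2 aff ·: Hh|HH
H/II-3 aff I-1×I-2: Hh|HH
H/III-1 aff II-2×II-1: Hh
H/III-2 ? ·: hh|Hh|HH
H/IV-1 aff III-2×III-1: Hh|HH
⇒ H over [I-1,I-2,II-1,II-2,II-3,III-1,III-2,IV-1]: 30 consistent
Q/I-1 ? ·: qq|Qq|QQ
Q/I-2 aff ·: Qq|QQ
Q/II-1 aff I-1×I-2: Qq|QQ
Q/II-2 aff ·: Qq|QQ
Q/II-3 aff I-1×I-2: Qq|QQ
Q/III-1 aff II-2×II-1: Qq|QQ
Q/III-2 ? ·: qq|Qq|QQ
Q/IV-1 ? III-2×III-1: qq|Qq|QQ
⇒ Q over [I-1,I-2,II-1,II-2,II-3,III-1,III-2,IV-1]: 281 consistent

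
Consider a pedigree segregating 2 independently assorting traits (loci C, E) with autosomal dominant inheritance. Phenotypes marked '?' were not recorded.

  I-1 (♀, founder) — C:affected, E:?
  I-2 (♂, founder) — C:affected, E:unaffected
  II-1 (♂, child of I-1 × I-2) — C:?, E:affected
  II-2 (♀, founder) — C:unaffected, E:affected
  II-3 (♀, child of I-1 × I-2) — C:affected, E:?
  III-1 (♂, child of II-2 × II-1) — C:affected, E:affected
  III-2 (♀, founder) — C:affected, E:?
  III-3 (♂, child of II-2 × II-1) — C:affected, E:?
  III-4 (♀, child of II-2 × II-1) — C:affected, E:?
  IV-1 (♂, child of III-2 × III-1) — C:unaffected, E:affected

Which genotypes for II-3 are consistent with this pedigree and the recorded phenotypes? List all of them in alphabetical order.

C/I-1 aff ·: Cc|CC
C/I-2 aff ·: Cc|CC
C/II-1 ? I-1×I-2: Cc|CC
C/II-2 un ·: cc
C/II-3 aff I-1×I-2: Cc|CC
C/III-1 aff II-2×II-1: Cc
C/III-2 aff ·: Cc
C/III-3 aff II-2×II-1: Cc
C/III-4 aff II-2×II-1: Cc
C/IV-1 un III-2×III-1: cc
⇒ C over [I-1,I-2,II-1,II-2,II-3,III-1,III-2,III-3,III-4,IV-1]: 13 consistent
E/I-1 ? ·: Ee|EE
E/I-2 un ·: ee
E/II-1 aff I-1×I-2: Ee
E/II-2 aff ·: Ee|EE
E/II-3 ? I-1×I-2: ee|Ee
E/III-1 aff II-2×II-1: Ee|EE
E/III-2 ? ·: ee|Ee|EE
E/III-3 ? II-2×II-1: ee|Ee|EE
E/III-4 ? II-2×II-1: ee|Ee|EE
E/IV-1 aff III-2×III-1: Ee|EE
⇒ E over [I-1,I-2,II-1,II-2,II-3,III-1,III-2,III-3,III-4,IV-1]: 351 consistent

II-3 ∈ {CC Ee, CC ee, Cc Ee, Cc ee}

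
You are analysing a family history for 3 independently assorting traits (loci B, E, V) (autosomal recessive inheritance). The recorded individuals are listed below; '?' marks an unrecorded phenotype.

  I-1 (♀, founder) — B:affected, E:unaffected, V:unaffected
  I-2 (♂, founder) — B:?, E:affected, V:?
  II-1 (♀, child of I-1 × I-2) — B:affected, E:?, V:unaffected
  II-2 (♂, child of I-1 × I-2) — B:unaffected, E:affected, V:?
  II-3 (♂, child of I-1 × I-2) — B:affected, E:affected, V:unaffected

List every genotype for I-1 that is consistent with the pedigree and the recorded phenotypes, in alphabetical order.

B/I-1 aff ·: bb
B/I-2 ? ·: Bb
B/II-1 aff I-1×I-2: bb
B/II-2 un I-1×I-2: Bb
B/II-3 aff I-1×I-2: bb
⇒ B over [I-1,I-2,II-1,II-2,II-3]: 1 consistent
E/I-1 un ·: Ee
E/I-2 aff ·: ee
E/II-1 ? I-1×I-2: Ee|ee
E/II-2 aff I-1×I-2: ee
E/II-3 aff I-1×I-2: ee
⇒ E over [I-1,I-2,II-1,II-2,II-3]: 2 consistent
V/I-1 un ·: VV|Vv
V/I-2 ? ·: VV|Vv|vv
V/II-1 un I-1×I-2: VV|Vv
V/II-2 ? I-1×I-2: VV|Vv|vv
V/II-3 un I-1×I-2: VV|Vv
⇒ V over [I-1,I-2,II-1,II-2,II-3]: 32 consistent

I-1 ∈ {bb Ee VV, bb Ee Vv}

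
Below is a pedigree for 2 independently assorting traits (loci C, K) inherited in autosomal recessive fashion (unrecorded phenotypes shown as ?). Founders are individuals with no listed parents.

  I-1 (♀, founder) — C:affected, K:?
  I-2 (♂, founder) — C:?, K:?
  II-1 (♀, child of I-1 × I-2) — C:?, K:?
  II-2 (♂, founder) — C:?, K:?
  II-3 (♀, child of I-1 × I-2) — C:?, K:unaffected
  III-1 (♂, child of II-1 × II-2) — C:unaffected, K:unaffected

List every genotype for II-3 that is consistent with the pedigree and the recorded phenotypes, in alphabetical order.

C/I-1 aff ·: cc
C/I-2 ? ·: CC|Cc|cc
C/II-1 ? I-1×I-2: Cc|cc
C/II-2 ? ·: CC|Cc|cc
C/II-3 ? I-1×I-2: Cc|cc
C/III-1 un II-1×II-2: CC|Cc
⇒ C over [I-1,I-2,II-1,II-2,II-3,III-1]: 21 consistent
K/I-1 ? ·: KK|Kk|kk
K/I-2 ? ·: KK|Kk|kk
K/II-1 ? I-1×I-2: KK|Kk|kk
K/II-2 ? ·: KK|Kk|kk
K/II-3 un I-1×I-2: KK|Kk
K/III-1 un II-1×II-2: KK|Kk
⇒ K over [I-1,I-2,II-1,II-2,II-3,III-1]: 86 consistent

II-3 ∈ {Cc KK, Cc Kk, cc KK, cc Kk}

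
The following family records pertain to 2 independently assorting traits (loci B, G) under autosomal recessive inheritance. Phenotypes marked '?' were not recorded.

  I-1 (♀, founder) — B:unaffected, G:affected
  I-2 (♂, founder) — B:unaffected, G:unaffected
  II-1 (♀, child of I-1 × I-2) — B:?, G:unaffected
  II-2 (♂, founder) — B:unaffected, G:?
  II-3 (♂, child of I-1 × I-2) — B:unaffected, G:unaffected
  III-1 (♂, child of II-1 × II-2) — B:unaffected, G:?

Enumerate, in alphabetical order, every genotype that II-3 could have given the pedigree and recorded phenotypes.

B/I-1 un ·: BB|Bb
B/I-2 un ·: BB|Bb
B/II-1 ? I-1×I-2: BB|Bb|bb
B/II-2 un ·: BB|Bb
B/II-3 un I-1×I-2: BB|Bb
B/III-1 un II-1×II-2: BB|Bb
⇒ B over [I-1,I-2,II-1,II-2,II-3,III-1]: 49 consistent
G/I-1 aff ·: gg
G/I-2 un ·: GG|Gg
G/II-1 un I-1×I-2: Gg
G/II-2 ? ·: GG|Gg|gg
G/II-3 un I-1×I-2: Gg
G/III-1 ? II-1×II-2: GG|Gg|gg
⇒ G over [I-1,I-2,II-1,II-2,II-3,III-1]: 14 consistent

II-3 ∈ {BB Gg, Bb Gg}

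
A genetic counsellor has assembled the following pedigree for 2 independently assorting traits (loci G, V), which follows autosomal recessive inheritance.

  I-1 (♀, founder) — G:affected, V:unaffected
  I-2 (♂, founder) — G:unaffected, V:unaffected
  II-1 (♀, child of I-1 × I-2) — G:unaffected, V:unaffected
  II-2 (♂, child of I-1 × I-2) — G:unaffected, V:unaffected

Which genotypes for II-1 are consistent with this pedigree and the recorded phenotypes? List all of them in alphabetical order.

G/I-1 aff ·: gg
G/I-2 un ·: GG|Gg
G/II-1 un I-1×I-2: Gg
G/II-2 un I-1×I-2: Gg
⇒ G over [I-1,I-2,II-1,II-2]: 2 consistent
V/I-1 un ·: VV|Vv
V/I-2 un ·: VV|Vv
V/II-1 un I-1×I-2: VV|Vv
V/II-2 un I-1×I-2: VV|Vv
⇒ V over [I-1,I-2,II-1,II-2]: 13 consistent

II-1 ∈ {Gg VV, Gg Vv}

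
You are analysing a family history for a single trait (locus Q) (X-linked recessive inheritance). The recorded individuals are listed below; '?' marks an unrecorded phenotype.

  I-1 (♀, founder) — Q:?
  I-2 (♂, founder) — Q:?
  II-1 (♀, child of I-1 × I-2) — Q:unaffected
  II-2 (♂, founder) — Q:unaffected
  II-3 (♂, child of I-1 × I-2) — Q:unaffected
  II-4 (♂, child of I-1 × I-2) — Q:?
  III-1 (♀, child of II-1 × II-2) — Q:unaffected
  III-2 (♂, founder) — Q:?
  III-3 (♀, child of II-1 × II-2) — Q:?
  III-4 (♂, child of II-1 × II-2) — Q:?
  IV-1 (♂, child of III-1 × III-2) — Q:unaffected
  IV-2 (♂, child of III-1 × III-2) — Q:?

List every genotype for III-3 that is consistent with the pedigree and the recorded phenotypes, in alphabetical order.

Q/I-1 ? ·: X^QX^Q|X^QX^q
Q/I-2 ? ·: X^QY|X^qY
Q/II-1 un I-1×I-2: X^QX^Q|X^QX^q
Q/II-2 un ·: X^QY
Q/II-3 un I-1×I-2: X^QY
Q/II-4 ? I-1×I-2: X^QY|X^qY
Q/III-1 un II-1×II-2: X^QX^Q|X^QX^q
Q/III-2 ? ·: X^QY|X^qY
Q/III-3 ? II-1×II-2: X^QX^Q|X^QX^q
Q/III-4 ? II-1×II-2: X^QY|X^qY
Q/IV-1 un III-1×III-2: X^QY
Q/IV-2 ? III-1×III-2: X^QY|X^qY
⇒ Q over [I-1,I-2,II-1,II-2,II-3,II-4,III-1,III-2,III-3,III-4,IV-1,IV-2]: 126 consistent

III-3 ∈ {X^QX^Q, X^QX^q}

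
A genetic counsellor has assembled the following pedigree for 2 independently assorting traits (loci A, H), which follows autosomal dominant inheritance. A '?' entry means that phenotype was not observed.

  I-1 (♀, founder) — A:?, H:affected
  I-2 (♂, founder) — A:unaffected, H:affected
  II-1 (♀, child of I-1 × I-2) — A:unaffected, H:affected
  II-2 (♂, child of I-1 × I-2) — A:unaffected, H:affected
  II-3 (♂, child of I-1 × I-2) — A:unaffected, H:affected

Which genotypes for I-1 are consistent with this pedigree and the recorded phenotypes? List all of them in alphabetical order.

I-1 ∈ {Aa HH, Aa Hh, aa HH, aa Hh}

A/I-1 ? ·: aa|Aa
A/I-2 un ·: aa
A/II-1 un I-1×I-2: aa
A/II-2 un I-1×I-2: aa
A/II-3 un I-1×I-2: aa
⇒ A over [I-1,I-2,II-1,II-2,II-3]: 2 consistent
H/I-1 aff ·: Hh|HH
H/I-2 aff ·: Hh|HH
H/II-1 aff I-1×I-2: Hh|HH
H/II-2 aff I-1×I-2: Hh|HH
H/II-3 aff I-1×I-2: Hh|HH
⇒ H over [I-1,I-2,II-1,II-2,II-3]: 25 consistent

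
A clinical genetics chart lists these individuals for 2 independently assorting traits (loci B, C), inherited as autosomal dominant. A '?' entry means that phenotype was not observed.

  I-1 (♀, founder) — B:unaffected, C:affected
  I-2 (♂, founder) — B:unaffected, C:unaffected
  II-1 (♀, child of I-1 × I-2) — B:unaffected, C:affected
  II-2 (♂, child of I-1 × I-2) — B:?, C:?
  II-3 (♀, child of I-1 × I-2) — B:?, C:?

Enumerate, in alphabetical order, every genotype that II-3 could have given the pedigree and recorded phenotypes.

II-3 ∈ {bb Cc, bb cc}

B/I-1 un ·: bb
B/I-2 un ·: bb
B/II-1 un I-1×I-2: bb
B/II-2 ? I-1×I-2: bb
B/II-3 ? I-1×I-2: bb
⇒ B over [I-1,I-2,II-1,II-2,II-3]: 1 consistent
C/I-1 aff ·: Cc|CC
C/I-2 un ·: cc
C/II-1 aff I-1×I-2: Cc
C/II-2 ? I-1×I-2: cc|Cc
C/II-3 ? I-1×I-2: cc|Cc
⇒ C over [I-1,I-2,II-1,II-2,II-3]: 5 consistent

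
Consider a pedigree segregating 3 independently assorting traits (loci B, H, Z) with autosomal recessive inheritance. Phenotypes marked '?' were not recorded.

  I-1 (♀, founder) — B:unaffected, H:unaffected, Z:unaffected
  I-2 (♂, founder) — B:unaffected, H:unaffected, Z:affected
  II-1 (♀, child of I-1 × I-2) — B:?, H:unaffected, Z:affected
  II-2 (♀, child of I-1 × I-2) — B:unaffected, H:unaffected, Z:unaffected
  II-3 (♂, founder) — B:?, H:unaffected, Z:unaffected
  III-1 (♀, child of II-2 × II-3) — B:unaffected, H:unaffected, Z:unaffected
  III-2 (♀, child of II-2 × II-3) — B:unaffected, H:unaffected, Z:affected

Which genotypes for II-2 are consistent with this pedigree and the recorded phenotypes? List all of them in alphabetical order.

II-2 ∈ {BB HH Zz, BB Hh Zz, Bb HH Zz, Bb Hh Zz}

B/I-1 un ·: BB|Bb
B/I-2 un ·: BB|Bb
B/II-1 ? I-1×I-2: BB|Bb|bb
B/II-2 un I-1×I-2: BB|Bb
B/II-3 ? ·: BB|Bb|bb
B/III-1 un II-2×II-3: BB|Bb
B/III-2 un II-2×II-3: BB|Bb
⇒ B over [I-1,I-2,II-1,II-2,II-3,III-1,III-2]: 111 consistent
H/I-1 un ·: HH|Hh
H/I-2 un ·: HH|Hh
H/II-1 un I-1×I-2: HH|Hh
H/II-2 un I-1×I-2: HH|Hh
H/II-3 un ·: HH|Hh
H/III-1 un II-2×II-3: HH|Hh
H/III-2 un II-2×II-3: HH|Hh
⇒ H over [I-1,I-2,II-1,II-2,II-3,III-1,III-2]: 83 consistent
Z/I-1 un ·: Zz
Z/I-2 aff ·: zz
Z/II-1 aff I-1×I-2: zz
Z/II-2 un I-1×I-2: Zz
Z/II-3 un ·: Zz
Z/III-1 un II-2×II-3: ZZ|Zz
Z/III-2 aff II-2×II-3: zz
⇒ Z over [I-1,I-2,II-1,II-2,II-3,III-1,III-2]: 2 consistent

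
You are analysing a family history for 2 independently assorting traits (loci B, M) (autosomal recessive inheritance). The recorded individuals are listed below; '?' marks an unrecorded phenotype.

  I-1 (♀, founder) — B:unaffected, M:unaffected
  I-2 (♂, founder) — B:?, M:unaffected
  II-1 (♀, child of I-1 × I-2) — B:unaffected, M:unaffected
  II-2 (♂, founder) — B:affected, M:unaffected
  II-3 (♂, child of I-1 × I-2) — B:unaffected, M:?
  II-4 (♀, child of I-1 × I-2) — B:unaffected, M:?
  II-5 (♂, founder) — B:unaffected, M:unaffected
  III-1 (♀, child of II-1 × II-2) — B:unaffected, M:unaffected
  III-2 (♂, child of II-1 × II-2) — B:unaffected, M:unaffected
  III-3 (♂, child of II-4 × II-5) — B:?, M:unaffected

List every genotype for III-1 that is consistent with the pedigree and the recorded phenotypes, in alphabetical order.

III-1 ∈ {Bb MM, Bb Mm}

B/I-1 un ·: BB|Bb
B/I-2 ? ·: BB|Bb|bb
B/II-1 un I-1×I-2: BB|Bb
B/II-2 aff ·: bb
B/II-3 un I-1×I-2: BB|Bb
B/II-4 un I-1×I-2: BB|Bb
B/II-5 un ·: BB|Bb
B/III-1 un II-1×II-2: Bb
B/III-2 un II-1×II-2: Bb
B/III-3 ? II-4×II-5: BB|Bb|bb
⇒ B over [I-1,I-2,II-1,II-2,II-3,II-4,II-5,III-1,III-2,III-3]: 109 consistent
M/I-1 un ·: MM|Mm
M/I-2 un ·: MM|Mm
M/II-1 un I-1×I-2: MM|Mm
M/II-2 un ·: MM|Mm
M/II-3 ? I-1×I-2: MM|Mm|mm
M/II-4 ? I-1×I-2: MM|Mm|mm
M/II-5 un ·: MM|Mm
M/III-1 un II-1×II-2: MM|Mm
M/III-2 un II-1×II-2: MM|Mm
M/III-3 un II-4×II-5: MM|Mm
⇒ M over [I-1,I-2,II-1,II-2,II-3,II-4,II-5,III-1,III-2,III-3]: 730 consistent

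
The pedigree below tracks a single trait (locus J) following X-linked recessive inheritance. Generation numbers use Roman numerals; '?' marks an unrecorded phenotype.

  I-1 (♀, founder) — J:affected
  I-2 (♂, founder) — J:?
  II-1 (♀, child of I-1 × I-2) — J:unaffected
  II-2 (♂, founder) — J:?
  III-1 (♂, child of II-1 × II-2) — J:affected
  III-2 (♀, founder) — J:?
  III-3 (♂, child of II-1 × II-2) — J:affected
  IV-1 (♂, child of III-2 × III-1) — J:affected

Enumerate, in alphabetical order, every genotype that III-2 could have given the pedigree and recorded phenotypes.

III-2 ∈ {X^JX^j, X^jX^j}

J/I-1 aff ·: X^jX^j
J/I-2 ? ·: X^JY
J/II-1 un I-1×I-2: X^JX^j
J/II-2 ? ·: X^JY|X^jY
J/III-1 aff II-1×II-2: X^jY
J/III-2 ? ·: X^JX^j|X^jX^j
J/III-3 aff II-1×II-2: X^jY
J/IV-1 aff III-2×III-1: X^jY
⇒ J over [I-1,I-2,II-1,II-2,III-1,III-2,III-3,IV-1]: 4 consistent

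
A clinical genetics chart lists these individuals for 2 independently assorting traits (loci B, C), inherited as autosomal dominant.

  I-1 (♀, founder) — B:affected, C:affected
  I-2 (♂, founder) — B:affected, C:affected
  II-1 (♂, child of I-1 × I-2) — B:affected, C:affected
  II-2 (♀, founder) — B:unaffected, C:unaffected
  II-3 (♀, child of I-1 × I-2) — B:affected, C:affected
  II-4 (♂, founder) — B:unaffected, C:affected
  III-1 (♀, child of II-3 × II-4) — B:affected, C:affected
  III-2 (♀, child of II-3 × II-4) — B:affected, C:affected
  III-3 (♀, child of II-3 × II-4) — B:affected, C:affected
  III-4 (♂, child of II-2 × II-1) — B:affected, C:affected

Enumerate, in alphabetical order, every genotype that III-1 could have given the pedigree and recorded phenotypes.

B/I-1 aff ·: Bb|BB
B/I-2 aff ·: Bb|BB
B/II-1 aff I-1×I-2: Bb|BB
B/II-2 un ·: bb
B/II-3 aff I-1×I-2: Bb|BB
B/II-4 un ·: bb
B/III-1 aff II-3×II-4: Bb
B/III-2 aff II-3×II-4: Bb
B/III-3 aff II-3×II-4: Bb
B/III-4 aff II-2×II-1: Bb
⇒ B over [I-1,I-2,II-1,II-2,II-3,II-4,III-1,III-2,III-3,III-4]: 13 consistent
C/I-1 aff ·: Cc|CC
C/I-2 aff ·: Cc|CC
C/II-1 aff I-1×I-2: Cc|CC
C/II-2 un ·: cc
C/II-3 aff I-1×I-2: Cc|CC
C/II-4 aff ·: Cc|CC
C/III-1 aff II-3×II-4: Cc|CC
C/III-2 aff II-3×II-4: Cc|CC
C/III-3 aff II-3×II-4: Cc|CC
C/III-4 aff II-2×II-1: Cc
⇒ C over [I-1,I-2,II-1,II-2,II-3,II-4,III-1,III-2,III-3,III-4]: 159 consistent

III-1 ∈ {Bb CC, Bb Cc}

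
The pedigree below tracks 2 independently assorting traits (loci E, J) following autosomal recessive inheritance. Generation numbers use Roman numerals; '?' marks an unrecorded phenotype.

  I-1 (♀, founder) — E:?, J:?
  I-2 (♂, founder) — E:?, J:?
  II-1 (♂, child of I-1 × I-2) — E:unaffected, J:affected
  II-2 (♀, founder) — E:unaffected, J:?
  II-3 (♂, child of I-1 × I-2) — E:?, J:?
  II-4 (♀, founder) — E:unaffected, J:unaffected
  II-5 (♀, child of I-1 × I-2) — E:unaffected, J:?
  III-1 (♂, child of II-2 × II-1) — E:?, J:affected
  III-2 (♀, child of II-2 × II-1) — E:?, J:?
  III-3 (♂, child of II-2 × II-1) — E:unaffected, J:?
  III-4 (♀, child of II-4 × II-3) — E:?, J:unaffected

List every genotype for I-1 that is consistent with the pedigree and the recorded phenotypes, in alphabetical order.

E/I-1 ? ·: EE|Ee|ee
E/I-2 ? ·: EE|Ee|ee
E/II-1 un I-1×I-2: EE|Ee
E/II-2 un ·: EE|Ee
E/II-3 ? I-1×I-2: EE|Ee|ee
E/II-4 un ·: EE|Ee
E/II-5 un I-1×I-2: EE|Ee
E/III-1 ? II-2×II-1: EE|Ee|ee
E/III-2 ? II-2×II-1: EE|Ee|ee
E/III-3 un II-2×II-1: EE|Ee
E/III-4 ? II-4×II-3: EE|Ee|ee
⇒ E over [I-1,I-2,II-1,II-2,II-3,II-4,II-5,III-1,III-2,III-3,III-4]: 2593 consistent
J/I-1 ? ·: Jj|jj
J/I-2 ? ·: Jj|jj
J/II-1 aff I-1×I-2: jj
J/II-2 ? ·: Jj|jj
J/II-3 ? I-1×I-2: JJ|Jj|jj
J/II-4 un ·: JJ|Jj
J/II-5 ? I-1×I-2: JJ|Jj|jj
J/III-1 aff II-2×II-1: jj
J/III-2 ? II-2×II-1: Jj|jj
J/III-3 ? II-2×II-1: Jj|jj
J/III-4 un II-4×II-3: JJ|Jj
⇒ J over [I-1,I-2,II-1,II-2,II-3,II-4,II-5,III-1,III-2,III-3,III-4]: 265 consistent

I-1 ∈ {EE Jj, EE jj, Ee Jj, Ee jj, ee Jj, ee jj}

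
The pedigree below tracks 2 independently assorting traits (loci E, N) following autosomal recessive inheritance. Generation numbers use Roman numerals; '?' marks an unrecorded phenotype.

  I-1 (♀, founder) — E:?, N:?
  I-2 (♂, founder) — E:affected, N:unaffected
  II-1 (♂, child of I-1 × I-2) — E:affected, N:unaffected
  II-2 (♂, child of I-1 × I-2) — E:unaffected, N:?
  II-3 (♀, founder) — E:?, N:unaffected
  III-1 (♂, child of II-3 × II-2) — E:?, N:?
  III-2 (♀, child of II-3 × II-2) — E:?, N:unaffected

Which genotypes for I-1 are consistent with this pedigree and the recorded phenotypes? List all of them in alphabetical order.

I-1 ∈ {Ee NN, Ee Nn, Ee nn}

E/I-1 ? ·: Ee
E/I-2 aff ·: ee
E/II-1 aff I-1×I-2: ee
E/II-2 un I-1×I-2: Ee
E/II-3 ? ·: EE|Ee|ee
E/III-1 ? II-3×II-2: EE|Ee|ee
E/III-2 ? II-3×II-2: EE|Ee|ee
⇒ E over [I-1,I-2,II-1,II-2,II-3,III-1,III-2]: 17 consistent
N/I-1 ? ·: NN|Nn|nn
N/I-2 un ·: NN|Nn
N/II-1 un I-1×I-2: NN|Nn
N/II-2 ? I-1×I-2: NN|Nn|nn
N/II-3 un ·: NN|Nn
N/III-1 ? II-3×II-2: NN|Nn|nn
N/III-2 un II-3×II-2: NN|Nn
⇒ N over [I-1,I-2,II-1,II-2,II-3,III-1,III-2]: 124 consistent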